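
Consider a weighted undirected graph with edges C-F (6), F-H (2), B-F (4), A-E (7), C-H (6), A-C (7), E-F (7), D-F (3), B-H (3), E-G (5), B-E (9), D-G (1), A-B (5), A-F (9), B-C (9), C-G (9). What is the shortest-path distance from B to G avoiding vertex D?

Checking several routes:
B→H→F→E→G: 3 + 2 + 7 + 5 = 17
B→F→E→G: 4 + 7 + 5 = 16
B→E→G: 9 + 5 = 14
The minimum is 14.

14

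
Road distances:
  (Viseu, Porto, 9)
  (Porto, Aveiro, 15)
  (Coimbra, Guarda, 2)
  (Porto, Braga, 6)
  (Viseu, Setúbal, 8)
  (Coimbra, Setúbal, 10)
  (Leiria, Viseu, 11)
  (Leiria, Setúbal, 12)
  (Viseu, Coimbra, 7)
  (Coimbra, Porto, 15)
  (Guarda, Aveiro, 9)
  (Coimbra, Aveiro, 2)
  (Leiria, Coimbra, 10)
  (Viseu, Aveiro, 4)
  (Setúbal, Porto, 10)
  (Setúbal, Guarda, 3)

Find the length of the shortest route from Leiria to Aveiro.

12

Checking several routes:
Leiria - Setúbal - Guarda - Coimbra - Aveiro: 12 + 3 + 2 + 2 = 19
Leiria - Coimbra - Aveiro: 10 + 2 = 12
Leiria - Viseu - Aveiro: 11 + 4 = 15
The minimum is 12.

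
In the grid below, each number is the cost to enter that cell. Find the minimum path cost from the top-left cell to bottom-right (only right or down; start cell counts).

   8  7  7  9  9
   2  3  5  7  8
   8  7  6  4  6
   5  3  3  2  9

37

Take (0,0) → (1,0) → (1,1) → (2,1) → (3,1) → (3,2) → (3,3) → (3,4) for a total of 8 + 2 + 3 + 7 + 3 + 3 + 2 + 9 = 37.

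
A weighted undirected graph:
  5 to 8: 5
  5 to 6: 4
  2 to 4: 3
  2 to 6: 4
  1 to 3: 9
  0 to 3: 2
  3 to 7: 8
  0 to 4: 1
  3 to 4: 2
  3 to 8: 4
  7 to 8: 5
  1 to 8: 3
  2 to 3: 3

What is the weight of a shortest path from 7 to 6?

A few of the 7→6 routes:
7-3-2-6: 8 + 3 + 4 = 15
7-8-3-2-6: 5 + 4 + 3 + 4 = 16
7-8-5-6: 5 + 5 + 4 = 14
The minimum is 14.

14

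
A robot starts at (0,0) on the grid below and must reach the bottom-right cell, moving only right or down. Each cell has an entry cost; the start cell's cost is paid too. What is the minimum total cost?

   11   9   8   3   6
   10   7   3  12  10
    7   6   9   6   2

47

Best path: [0,0] → [0,1] → [1,1] → [1,2] → [2,2] → [2,3] → [2,4]
Cost: 11 + 9 + 7 + 3 + 9 + 6 + 2 = 47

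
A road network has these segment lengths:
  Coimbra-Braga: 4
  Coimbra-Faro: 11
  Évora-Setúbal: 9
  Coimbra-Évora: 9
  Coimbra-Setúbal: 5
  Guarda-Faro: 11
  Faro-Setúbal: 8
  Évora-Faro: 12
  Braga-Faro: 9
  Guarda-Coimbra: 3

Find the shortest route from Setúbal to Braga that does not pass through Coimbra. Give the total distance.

17

Candidate routes:
Setúbal → Faro → Braga: 8 + 9 = 17
Setúbal → Évora → Faro → Braga: 9 + 12 + 9 = 30
Best route has total 17.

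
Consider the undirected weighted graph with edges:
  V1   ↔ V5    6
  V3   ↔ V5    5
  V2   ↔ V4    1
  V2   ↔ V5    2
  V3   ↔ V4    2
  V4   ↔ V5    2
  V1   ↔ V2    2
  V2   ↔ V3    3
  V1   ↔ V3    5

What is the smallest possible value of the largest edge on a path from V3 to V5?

Checking several routes:
V3→V4→V2→V5: max(2, 1, 2) = 2
V3→V4→V5: max(2, 2) = 2
V3→V2→V5: max(3, 2) = 3
Best route has worst link 2.

2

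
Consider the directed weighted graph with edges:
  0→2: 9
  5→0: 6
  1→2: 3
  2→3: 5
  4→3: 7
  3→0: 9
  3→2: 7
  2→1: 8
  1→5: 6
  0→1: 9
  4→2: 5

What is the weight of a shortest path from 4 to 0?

Paths from 4 to 0:
4-2-1-5-0: 5 + 8 + 6 + 6 = 25
4-3-0: 7 + 9 = 16
4-3-2-1-5-0: 7 + 7 + 8 + 6 + 6 = 34
4-2-3-0: 5 + 5 + 9 = 19
Best route has total 16.

16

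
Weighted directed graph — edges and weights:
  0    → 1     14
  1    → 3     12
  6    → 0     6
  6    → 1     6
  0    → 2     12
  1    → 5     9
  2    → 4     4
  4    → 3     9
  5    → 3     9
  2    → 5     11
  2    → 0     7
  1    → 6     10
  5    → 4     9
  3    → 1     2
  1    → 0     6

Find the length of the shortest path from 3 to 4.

20

Routes from 3 to 4:
3 -> 1 -> 6 -> 0 -> 2 -> 4: 2 + 10 + 6 + 12 + 4 = 34
3 -> 1 -> 0 -> 2 -> 4: 2 + 6 + 12 + 4 = 24
3 -> 1 -> 6 -> 0 -> 2 -> 5 -> 4: 2 + 10 + 6 + 12 + 11 + 9 = 50
3 -> 1 -> 5 -> 4: 2 + 9 + 9 = 20
3 -> 1 -> 0 -> 2 -> 5 -> 4: 2 + 6 + 12 + 11 + 9 = 40
Shortest: 20.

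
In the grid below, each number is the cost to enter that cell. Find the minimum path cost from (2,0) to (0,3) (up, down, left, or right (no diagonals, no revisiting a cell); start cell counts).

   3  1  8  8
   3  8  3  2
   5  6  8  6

Path r2c0→r1c0→r0c0→r0c1→r0c2→r0c3: 5 + 3 + 3 + 1 + 8 + 8 = 28.

28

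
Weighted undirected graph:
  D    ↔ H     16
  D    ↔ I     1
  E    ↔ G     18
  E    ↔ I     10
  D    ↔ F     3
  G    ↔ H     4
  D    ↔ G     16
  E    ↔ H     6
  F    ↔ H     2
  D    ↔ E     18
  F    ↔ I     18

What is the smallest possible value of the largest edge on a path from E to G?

6

A few of the E→G routes:
E→I→D→F→H→G: max(10, 1, 3, 2, 4) = 10
E→I→D→G: max(10, 1, 16) = 16
E→H→G: max(6, 4) = 6
E→H→D→G: max(6, 16, 16) = 16
E→H→F→D→G: max(6, 2, 3, 16) = 16
E→I→D→H→G: max(10, 1, 16, 4) = 16
The minimum achievable maximum is 6.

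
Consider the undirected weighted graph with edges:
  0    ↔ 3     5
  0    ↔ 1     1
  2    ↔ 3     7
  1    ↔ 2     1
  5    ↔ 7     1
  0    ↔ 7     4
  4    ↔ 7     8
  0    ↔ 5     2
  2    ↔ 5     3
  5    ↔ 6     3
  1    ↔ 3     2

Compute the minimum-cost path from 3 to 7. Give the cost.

Comparing a few candidate routes:
3 → 1 → 2 → 5 → 7: 2 + 1 + 3 + 1 = 7
3 → 1 → 0 → 7: 2 + 1 + 4 = 7
3 → 0 → 7: 5 + 4 = 9
3 → 1 → 0 → 5 → 7: 2 + 1 + 2 + 1 = 6
3 → 0 → 5 → 7: 5 + 2 + 1 = 8
Best route has total 6.

6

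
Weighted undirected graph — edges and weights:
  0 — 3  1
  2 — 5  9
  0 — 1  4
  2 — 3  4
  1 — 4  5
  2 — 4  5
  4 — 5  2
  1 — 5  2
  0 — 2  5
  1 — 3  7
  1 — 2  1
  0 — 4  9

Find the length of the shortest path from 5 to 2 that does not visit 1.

Paths from 5 to 2 avoiding 1:
5 -> 2: 9
5 -> 4 -> 0 -> 2: 2 + 9 + 5 = 16
5 -> 4 -> 0 -> 3 -> 2: 2 + 9 + 1 + 4 = 16
5 -> 4 -> 2: 2 + 5 = 7
Shortest: 7.

7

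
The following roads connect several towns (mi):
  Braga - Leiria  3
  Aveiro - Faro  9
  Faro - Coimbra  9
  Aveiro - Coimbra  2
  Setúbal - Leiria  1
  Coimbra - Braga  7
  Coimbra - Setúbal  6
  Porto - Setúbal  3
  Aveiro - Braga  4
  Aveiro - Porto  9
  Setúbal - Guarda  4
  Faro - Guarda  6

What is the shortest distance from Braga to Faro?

Comparing a few candidate routes:
Braga → Coimbra → Faro: 7 + 9 = 16
Braga → Aveiro → Faro: 4 + 9 = 13
Braga → Leiria → Setúbal → Guarda → Faro: 3 + 1 + 4 + 6 = 14
Braga → Coimbra → Aveiro → Faro: 7 + 2 + 9 = 18
Braga → Aveiro → Coimbra → Faro: 4 + 2 + 9 = 15
Shortest: 13 mi.

13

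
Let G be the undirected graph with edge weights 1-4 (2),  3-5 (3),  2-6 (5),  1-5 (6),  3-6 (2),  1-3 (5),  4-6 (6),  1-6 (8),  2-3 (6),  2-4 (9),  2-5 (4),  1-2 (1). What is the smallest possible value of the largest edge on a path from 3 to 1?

4

Comparing a few candidate routes:
3-6-2-1: max(2, 5, 1) = 5
3-6-4-1: max(2, 6, 2) = 6
3-2-6-4-1: max(6, 5, 6, 2) = 6
3-5-2-1: max(3, 4, 1) = 4
3-6-2-5-1: max(2, 5, 4, 6) = 6
3-1: max(5) = 5
The minimum achievable maximum is 4.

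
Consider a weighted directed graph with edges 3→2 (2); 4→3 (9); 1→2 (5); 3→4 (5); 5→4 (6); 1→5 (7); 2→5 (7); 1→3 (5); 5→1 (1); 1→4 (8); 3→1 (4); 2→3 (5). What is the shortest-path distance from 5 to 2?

6

Checking several routes:
5→1→3→2: 1 + 5 + 2 = 8
5→1→4→3→2: 1 + 8 + 9 + 2 = 20
5→1→2: 1 + 5 = 6
5→4→3→2: 6 + 9 + 2 = 17
Shortest: 6.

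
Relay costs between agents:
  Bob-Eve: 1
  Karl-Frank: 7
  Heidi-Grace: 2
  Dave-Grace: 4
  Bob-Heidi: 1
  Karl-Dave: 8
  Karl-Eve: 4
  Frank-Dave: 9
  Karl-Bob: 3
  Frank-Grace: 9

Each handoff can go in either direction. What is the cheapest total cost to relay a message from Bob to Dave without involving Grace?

11

Paths from Bob to Dave avoiding Grace:
Bob -> Karl -> Dave: 3 + 8 = 11
Bob -> Eve -> Karl -> Dave: 1 + 4 + 8 = 13
Bob -> Karl -> Frank -> Dave: 3 + 7 + 9 = 19
Bob -> Eve -> Karl -> Frank -> Dave: 1 + 4 + 7 + 9 = 21
The minimum is 11.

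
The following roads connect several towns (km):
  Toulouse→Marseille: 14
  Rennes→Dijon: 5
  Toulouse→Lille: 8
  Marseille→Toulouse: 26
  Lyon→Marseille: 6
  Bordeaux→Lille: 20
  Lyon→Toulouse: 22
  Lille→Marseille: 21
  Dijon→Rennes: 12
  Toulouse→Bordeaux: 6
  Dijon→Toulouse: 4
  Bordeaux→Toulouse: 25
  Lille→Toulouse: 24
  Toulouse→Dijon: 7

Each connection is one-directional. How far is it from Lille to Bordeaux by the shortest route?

30

Routes from Lille to Bordeaux:
Lille - Toulouse - Bordeaux: 24 + 6 = 30
Lille - Marseille - Toulouse - Bordeaux: 21 + 26 + 6 = 53
Shortest: 30 km.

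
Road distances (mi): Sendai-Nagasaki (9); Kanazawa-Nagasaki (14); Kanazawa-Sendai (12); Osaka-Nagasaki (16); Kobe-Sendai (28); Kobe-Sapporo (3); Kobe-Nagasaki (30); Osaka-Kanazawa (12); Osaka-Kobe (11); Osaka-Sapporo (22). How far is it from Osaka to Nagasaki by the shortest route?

Checking several routes:
Osaka-Nagasaki: 16
Osaka-Kanazawa-Nagasaki: 12 + 14 = 26
Osaka-Kanazawa-Sendai-Nagasaki: 12 + 12 + 9 = 33
Shortest: 16 mi.

16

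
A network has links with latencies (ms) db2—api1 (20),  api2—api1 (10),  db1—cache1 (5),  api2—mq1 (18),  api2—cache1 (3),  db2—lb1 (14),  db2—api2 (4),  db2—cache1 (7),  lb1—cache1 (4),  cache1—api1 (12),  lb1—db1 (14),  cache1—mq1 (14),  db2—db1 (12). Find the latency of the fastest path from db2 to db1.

12

Checking several routes:
db2 -> db1: 12
db2 -> cache1 -> db1: 7 + 5 = 12
db2 -> cache1 -> lb1 -> db1: 7 + 4 + 14 = 25
db2 -> api2 -> cache1 -> db1: 4 + 3 + 5 = 12
db2 -> lb1 -> cache1 -> db1: 14 + 4 + 5 = 23
Shortest: 12 ms.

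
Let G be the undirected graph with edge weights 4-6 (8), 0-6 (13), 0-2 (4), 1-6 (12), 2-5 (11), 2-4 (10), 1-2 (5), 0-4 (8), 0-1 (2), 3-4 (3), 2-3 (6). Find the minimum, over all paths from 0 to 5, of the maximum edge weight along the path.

11

Checking several routes:
0→1→2→5: max(2, 5, 11) = 11
0→2→5: max(4, 11) = 11
0→4→3→2→5: max(8, 3, 6, 11) = 11
0→4→2→5: max(8, 10, 11) = 11
Smallest bottleneck: 11.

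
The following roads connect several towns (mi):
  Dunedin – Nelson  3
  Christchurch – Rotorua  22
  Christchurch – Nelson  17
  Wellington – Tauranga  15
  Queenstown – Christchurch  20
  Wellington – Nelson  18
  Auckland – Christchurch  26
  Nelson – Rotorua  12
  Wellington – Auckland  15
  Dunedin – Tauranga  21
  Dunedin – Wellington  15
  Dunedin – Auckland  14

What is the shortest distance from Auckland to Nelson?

17

Comparing a few candidate routes:
Auckland→Wellington→Nelson: 15 + 18 = 33
Auckland→Dunedin→Wellington→Nelson: 14 + 15 + 18 = 47
Auckland→Christchurch→Nelson: 26 + 17 = 43
Auckland→Dunedin→Nelson: 14 + 3 = 17
Auckland→Wellington→Dunedin→Nelson: 15 + 15 + 3 = 33
Shortest: 17 mi.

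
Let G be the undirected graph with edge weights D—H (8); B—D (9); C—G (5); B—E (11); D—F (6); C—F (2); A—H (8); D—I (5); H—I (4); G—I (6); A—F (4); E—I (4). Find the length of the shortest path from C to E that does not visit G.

Some routes from C to E avoiding G:
C→F→D→H→I→E: 2 + 6 + 8 + 4 + 4 = 24
C→F→D→I→E: 2 + 6 + 5 + 4 = 17
C→F→D→B→E: 2 + 6 + 9 + 11 = 28
C→F→A→H→I→E: 2 + 4 + 8 + 4 + 4 = 22
Shortest: 17.

17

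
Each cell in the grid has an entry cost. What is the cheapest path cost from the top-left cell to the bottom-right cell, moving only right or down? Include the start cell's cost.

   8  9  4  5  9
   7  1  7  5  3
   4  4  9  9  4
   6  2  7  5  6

One optimal route is [0,0] [1,0] [1,1] [2,1] [3,1] [3,2] [3,3] [3,4].
Its cost is 8 + 7 + 1 + 4 + 2 + 7 + 5 + 6 = 40.
(Top row then right column would cost 48.)

40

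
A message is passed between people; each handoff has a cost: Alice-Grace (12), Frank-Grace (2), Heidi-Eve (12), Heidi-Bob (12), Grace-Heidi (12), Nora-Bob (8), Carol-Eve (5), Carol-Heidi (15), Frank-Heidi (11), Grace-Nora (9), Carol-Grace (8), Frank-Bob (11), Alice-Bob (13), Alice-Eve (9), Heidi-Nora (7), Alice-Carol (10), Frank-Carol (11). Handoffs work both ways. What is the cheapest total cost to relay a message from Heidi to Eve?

Comparing a few candidate routes:
Heidi -> Grace -> Carol -> Eve: 12 + 8 + 5 = 25
Heidi -> Frank -> Grace -> Carol -> Eve: 11 + 2 + 8 + 5 = 26
Heidi -> Carol -> Eve: 15 + 5 = 20
Heidi -> Eve: 12
Best route has total 12.

12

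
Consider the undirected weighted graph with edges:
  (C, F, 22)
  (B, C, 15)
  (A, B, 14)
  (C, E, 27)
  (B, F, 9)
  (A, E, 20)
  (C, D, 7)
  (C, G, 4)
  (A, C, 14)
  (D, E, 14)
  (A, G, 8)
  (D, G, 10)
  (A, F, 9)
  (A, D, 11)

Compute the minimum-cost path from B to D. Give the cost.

Some routes from B to D:
B -> A -> D: 14 + 11 = 25
B -> C -> G -> D: 15 + 4 + 10 = 29
B -> C -> D: 15 + 7 = 22
B -> F -> A -> D: 9 + 9 + 11 = 29
Shortest: 22.

22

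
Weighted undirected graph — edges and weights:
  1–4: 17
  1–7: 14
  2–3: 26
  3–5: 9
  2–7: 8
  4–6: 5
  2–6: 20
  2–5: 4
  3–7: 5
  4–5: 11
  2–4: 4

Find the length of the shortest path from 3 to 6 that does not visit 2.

Routes from 3 to 6 avoiding 2:
3 - 7 - 1 - 4 - 6: 5 + 14 + 17 + 5 = 41
3 - 5 - 4 - 6: 9 + 11 + 5 = 25
Shortest: 25.

25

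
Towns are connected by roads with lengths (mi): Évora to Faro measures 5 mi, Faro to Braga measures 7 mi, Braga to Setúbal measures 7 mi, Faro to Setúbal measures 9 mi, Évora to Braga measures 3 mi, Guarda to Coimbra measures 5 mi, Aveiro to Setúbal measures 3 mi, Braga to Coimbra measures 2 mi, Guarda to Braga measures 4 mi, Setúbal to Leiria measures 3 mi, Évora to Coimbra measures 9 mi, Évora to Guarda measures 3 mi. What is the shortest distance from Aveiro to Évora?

13

Some routes from Aveiro to Évora:
Aveiro→Setúbal→Braga→Évora: 3 + 7 + 3 = 13
Aveiro→Setúbal→Braga→Coimbra→Évora: 3 + 7 + 2 + 9 = 21
Aveiro→Setúbal→Faro→Évora: 3 + 9 + 5 = 17
Aveiro→Setúbal→Braga→Guarda→Évora: 3 + 7 + 4 + 3 = 17
Aveiro→Setúbal→Braga→Coimbra→Guarda→Évora: 3 + 7 + 2 + 5 + 3 = 20
Shortest: 13 mi.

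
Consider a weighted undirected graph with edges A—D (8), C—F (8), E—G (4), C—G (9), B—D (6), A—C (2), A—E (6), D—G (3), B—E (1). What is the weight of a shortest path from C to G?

A few of the C→G routes:
C → A → D → G: 2 + 8 + 3 = 13
C → G: 9
C → A → E → G: 2 + 6 + 4 = 12
The minimum is 9.

9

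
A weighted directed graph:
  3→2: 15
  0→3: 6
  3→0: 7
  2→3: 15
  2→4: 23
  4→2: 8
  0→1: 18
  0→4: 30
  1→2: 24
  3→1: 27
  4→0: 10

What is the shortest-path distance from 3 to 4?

37

A few of the 3→4 routes:
3 - 0 - 4: 7 + 30 = 37
3 - 0 - 1 - 2 - 4: 7 + 18 + 24 + 23 = 72
3 - 2 - 4: 15 + 23 = 38
The minimum is 37.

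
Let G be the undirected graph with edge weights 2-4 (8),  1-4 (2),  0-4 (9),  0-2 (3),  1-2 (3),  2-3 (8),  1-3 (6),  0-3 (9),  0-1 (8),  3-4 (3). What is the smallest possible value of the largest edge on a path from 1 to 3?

3

Checking several routes:
1 → 0 → 2 → 3: max(8, 3, 8) = 8
1 → 4 → 3: max(2, 3) = 3
1 → 3: max(6) = 6
The minimum achievable maximum is 3.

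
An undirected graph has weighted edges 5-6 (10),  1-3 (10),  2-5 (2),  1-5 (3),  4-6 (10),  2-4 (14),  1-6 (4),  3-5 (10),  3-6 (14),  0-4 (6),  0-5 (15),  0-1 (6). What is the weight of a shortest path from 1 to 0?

6

Checking several routes:
1→5→2→4→0: 3 + 2 + 14 + 6 = 25
1→0: 6
1→6→4→0: 4 + 10 + 6 = 20
1→5→0: 3 + 15 = 18
1→6→5→0: 4 + 10 + 15 = 29
Best route has total 6.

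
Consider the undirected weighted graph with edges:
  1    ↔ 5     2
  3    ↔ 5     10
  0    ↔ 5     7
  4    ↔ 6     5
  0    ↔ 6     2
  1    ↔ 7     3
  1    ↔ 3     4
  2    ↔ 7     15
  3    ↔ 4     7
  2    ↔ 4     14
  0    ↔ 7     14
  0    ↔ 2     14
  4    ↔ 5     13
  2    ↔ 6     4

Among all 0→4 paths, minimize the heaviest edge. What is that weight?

A few of the 0→4 routes:
0 - 5 - 4: max(7, 13) = 13
0 - 5 - 3 - 4: max(7, 10, 7) = 10
0 - 6 - 4: max(2, 5) = 5
0 - 5 - 1 - 3 - 4: max(7, 2, 4, 7) = 7
0 - 2 - 6 - 4: max(14, 4, 5) = 14
The minimum achievable maximum is 5.

5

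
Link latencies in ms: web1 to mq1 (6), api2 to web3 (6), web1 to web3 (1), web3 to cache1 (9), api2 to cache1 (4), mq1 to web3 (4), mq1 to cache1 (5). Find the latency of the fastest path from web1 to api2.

7

Comparing a few candidate routes:
web1→web3→mq1→cache1→api2: 1 + 4 + 5 + 4 = 14
web1→mq1→cache1→api2: 6 + 5 + 4 = 15
web1→web3→api2: 1 + 6 = 7
web1→web3→cache1→api2: 1 + 9 + 4 = 14
Best route has total 7 ms.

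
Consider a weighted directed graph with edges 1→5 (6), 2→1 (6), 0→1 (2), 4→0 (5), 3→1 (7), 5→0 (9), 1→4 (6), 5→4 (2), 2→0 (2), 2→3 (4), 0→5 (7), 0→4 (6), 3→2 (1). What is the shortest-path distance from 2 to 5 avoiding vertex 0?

Candidate routes:
2 -> 1 -> 5: 6 + 6 = 12
2 -> 3 -> 1 -> 5: 4 + 7 + 6 = 17
Shortest: 12.

12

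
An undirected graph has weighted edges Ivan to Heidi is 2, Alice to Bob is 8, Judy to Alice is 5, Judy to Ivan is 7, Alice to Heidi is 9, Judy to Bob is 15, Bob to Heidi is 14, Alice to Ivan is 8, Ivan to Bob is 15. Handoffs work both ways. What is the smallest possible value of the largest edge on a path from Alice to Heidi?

7

A few of the Alice→Heidi routes:
Alice - Ivan - Heidi: max(8, 2) = 8
Alice - Heidi: max(9) = 9
Alice - Judy - Ivan - Heidi: max(5, 7, 2) = 7
Smallest bottleneck: 7.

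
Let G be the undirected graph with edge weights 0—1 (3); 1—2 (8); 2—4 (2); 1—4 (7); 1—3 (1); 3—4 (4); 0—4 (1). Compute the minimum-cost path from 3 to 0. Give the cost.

4

Routes from 3 to 0:
3 → 1 → 4 → 0: 1 + 7 + 1 = 9
3 → 1 → 0: 1 + 3 = 4
3 → 4 → 2 → 1 → 0: 4 + 2 + 8 + 3 = 17
3 → 4 → 1 → 0: 4 + 7 + 3 = 14
3 → 1 → 2 → 4 → 0: 1 + 8 + 2 + 1 = 12
3 → 4 → 0: 4 + 1 = 5
Shortest: 4.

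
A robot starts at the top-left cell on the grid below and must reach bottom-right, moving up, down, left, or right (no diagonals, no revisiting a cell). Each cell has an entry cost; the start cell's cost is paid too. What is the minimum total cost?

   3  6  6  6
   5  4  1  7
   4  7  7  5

One optimal route is (0,0) (1,0) (1,1) (1,2) (1,3) (2,3).
Its cost is 3 + 5 + 4 + 1 + 7 + 5 = 25.

25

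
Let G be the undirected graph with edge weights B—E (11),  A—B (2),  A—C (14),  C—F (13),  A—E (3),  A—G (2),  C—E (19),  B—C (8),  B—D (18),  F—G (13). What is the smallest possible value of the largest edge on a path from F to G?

Comparing a few candidate routes:
F → C → B → E → A → G: max(13, 8, 11, 3, 2) = 13
F → C → B → A → G: max(13, 8, 2, 2) = 13
F → C → E → B → A → G: max(13, 19, 11, 2, 2) = 19
F → C → A → G: max(13, 14, 2) = 14
F → G: max(13) = 13
Best route has worst link 13.

13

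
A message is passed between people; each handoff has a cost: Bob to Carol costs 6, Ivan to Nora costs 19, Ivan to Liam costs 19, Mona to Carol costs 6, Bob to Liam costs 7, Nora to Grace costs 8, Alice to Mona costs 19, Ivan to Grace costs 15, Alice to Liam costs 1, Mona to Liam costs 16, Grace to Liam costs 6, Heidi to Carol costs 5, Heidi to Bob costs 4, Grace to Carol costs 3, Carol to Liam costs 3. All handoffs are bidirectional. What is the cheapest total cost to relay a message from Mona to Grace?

9

Comparing a few candidate routes:
Mona-Carol-Liam-Grace: 6 + 3 + 6 = 15
Mona-Carol-Grace: 6 + 3 = 9
Mona-Liam-Carol-Grace: 16 + 3 + 3 = 22
Mona-Liam-Grace: 16 + 6 = 22
Shortest: 9.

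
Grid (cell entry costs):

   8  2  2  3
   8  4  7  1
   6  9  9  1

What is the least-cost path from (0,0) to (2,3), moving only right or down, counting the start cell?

Best path: [0,0] [0,1] [0,2] [0,3] [1,3] [2,3]
Cost: 8 + 2 + 2 + 3 + 1 + 1 = 17

17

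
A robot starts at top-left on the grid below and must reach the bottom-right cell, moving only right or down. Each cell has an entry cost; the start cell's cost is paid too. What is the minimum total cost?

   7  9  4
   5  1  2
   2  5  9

24

Path [0,0] [1,0] [1,1] [1,2] [2,2]: 7 + 5 + 1 + 2 + 9 = 24.
For comparison, the top-then-right route costs 31.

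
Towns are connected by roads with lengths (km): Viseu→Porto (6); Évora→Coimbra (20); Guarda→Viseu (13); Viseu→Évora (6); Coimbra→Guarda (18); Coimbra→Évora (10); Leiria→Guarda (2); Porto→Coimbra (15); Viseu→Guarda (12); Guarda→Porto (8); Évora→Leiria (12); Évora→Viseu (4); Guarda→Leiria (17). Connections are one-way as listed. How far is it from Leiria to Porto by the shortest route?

10

Paths from Leiria to Porto:
Leiria - Guarda - Porto: 2 + 8 = 10
Leiria - Guarda - Viseu - Porto: 2 + 13 + 6 = 21
Shortest: 10 km.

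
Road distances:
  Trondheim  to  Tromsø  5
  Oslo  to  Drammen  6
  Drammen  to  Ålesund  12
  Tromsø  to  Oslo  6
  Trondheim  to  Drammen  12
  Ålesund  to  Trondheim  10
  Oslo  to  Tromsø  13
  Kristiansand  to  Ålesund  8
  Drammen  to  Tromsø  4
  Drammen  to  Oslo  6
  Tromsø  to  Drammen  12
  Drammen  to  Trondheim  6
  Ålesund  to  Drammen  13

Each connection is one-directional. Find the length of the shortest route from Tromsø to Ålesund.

24

Candidate routes:
Tromsø→Oslo→Drammen→Ålesund: 6 + 6 + 12 = 24
Tromsø→Drammen→Ålesund: 12 + 12 = 24
Best route has total 24.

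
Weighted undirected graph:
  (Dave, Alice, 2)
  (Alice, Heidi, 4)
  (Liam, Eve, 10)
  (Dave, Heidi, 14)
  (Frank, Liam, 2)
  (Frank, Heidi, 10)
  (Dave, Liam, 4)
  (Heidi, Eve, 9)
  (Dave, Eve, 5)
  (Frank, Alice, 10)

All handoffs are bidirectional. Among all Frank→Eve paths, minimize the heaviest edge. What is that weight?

Checking several routes:
Frank → Liam → Dave → Eve: max(2, 4, 5) = 5
Frank → Liam → Dave → Alice → Heidi → Eve: max(2, 4, 2, 4, 9) = 9
Frank → Heidi → Alice → Dave → Eve: max(10, 4, 2, 5) = 10
Frank → Heidi → Alice → Dave → Liam → Eve: max(10, 4, 2, 4, 10) = 10
Best route has worst link 5.

5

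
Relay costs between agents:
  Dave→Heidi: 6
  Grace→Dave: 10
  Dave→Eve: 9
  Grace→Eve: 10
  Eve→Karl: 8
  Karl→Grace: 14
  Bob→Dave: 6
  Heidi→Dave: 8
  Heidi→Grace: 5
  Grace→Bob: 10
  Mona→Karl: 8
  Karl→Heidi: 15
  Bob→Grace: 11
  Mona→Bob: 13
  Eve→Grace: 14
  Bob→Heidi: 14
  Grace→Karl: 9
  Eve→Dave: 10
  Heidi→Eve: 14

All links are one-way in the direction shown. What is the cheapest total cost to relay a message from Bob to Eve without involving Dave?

Candidate routes:
Bob → Grace → Eve: 11 + 10 = 21
Bob → Grace → Karl → Heidi → Eve: 11 + 9 + 15 + 14 = 49
Bob → Heidi → Grace → Eve: 14 + 5 + 10 = 29
Bob → Heidi → Eve: 14 + 14 = 28
The minimum is 21.

21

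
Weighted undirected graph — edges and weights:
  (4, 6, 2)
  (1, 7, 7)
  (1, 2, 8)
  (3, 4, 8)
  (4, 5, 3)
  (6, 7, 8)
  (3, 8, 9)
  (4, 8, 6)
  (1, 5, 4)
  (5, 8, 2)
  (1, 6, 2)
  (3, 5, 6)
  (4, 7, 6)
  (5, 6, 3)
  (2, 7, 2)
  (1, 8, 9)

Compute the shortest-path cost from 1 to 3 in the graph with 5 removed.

Comparing a few candidate routes:
1→8→3: 9 + 9 = 18
1→6→4→3: 2 + 2 + 8 = 12
1→7→4→3: 7 + 6 + 8 = 21
1→6→4→8→3: 2 + 2 + 6 + 9 = 19
Shortest: 12.

12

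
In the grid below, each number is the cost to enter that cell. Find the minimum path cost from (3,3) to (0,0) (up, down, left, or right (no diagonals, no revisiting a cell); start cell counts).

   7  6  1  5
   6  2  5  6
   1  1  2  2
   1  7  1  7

One optimal route is (3,3) (3,2) (2,2) (2,1) (2,0) (1,0) (0,0).
Its cost is 7 + 1 + 2 + 1 + 1 + 6 + 7 = 25.

25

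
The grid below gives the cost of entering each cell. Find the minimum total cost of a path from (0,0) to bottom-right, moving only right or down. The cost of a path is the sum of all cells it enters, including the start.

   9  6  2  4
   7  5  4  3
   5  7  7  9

Take [0,0] [0,1] [0,2] [0,3] [1,3] [2,3] for a total of 9 + 6 + 2 + 4 + 3 + 9 = 33.

33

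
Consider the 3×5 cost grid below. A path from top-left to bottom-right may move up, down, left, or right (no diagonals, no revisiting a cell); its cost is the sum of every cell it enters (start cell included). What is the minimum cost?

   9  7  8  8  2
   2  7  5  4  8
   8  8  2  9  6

Take [0,0] [1,0] [1,1] [1,2] [2,2] [2,3] [2,4] for a total of 9 + 2 + 7 + 5 + 2 + 9 + 6 = 40.

40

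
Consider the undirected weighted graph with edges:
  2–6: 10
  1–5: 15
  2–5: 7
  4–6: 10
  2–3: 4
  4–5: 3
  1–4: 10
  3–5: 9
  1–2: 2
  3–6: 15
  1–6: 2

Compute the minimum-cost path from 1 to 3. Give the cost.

A few of the 1→3 routes:
1-2-5-3: 2 + 7 + 9 = 18
1-6-3: 2 + 15 = 17
1-6-2-3: 2 + 10 + 4 = 16
1-2-3: 2 + 4 = 6
The minimum is 6.

6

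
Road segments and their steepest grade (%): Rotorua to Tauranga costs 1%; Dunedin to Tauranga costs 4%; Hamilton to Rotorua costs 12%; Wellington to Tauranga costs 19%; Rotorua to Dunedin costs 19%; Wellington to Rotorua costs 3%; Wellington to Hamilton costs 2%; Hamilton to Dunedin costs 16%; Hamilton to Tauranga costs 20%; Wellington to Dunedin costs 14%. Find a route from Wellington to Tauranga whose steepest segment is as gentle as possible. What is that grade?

3

Checking several routes:
Wellington-Dunedin-Tauranga: max(14, 4) = 14
Wellington-Hamilton-Rotorua-Tauranga: max(2, 12, 1) = 12
Wellington-Hamilton-Dunedin-Tauranga: max(2, 16, 4) = 16
Wellington-Rotorua-Hamilton-Dunedin-Tauranga: max(3, 12, 16, 4) = 16
Wellington-Rotorua-Tauranga: max(3, 1) = 3
Smallest bottleneck: 3%.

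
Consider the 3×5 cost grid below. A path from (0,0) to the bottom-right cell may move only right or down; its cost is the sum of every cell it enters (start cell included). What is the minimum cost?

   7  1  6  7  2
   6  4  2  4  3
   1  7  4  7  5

One optimal route is r0c0→r0c1→r1c1→r1c2→r1c3→r1c4→r2c4.
Its cost is 7 + 1 + 4 + 2 + 4 + 3 + 5 = 26.
(Top row then right column would cost 31.)

26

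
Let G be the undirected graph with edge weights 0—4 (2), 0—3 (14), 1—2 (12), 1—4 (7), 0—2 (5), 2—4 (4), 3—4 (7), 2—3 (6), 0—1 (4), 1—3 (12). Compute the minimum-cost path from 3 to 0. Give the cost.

9

Checking several routes:
3-2-4-0: 6 + 4 + 2 = 12
3-0: 14
3-4-0: 7 + 2 = 9
3-2-0: 6 + 5 = 11
Best route has total 9.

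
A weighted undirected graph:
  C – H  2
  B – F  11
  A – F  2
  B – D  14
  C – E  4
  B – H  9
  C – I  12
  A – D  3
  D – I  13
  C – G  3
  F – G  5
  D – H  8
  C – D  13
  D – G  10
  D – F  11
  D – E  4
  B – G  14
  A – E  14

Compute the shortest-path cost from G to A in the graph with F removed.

13

Some routes from G to A avoiding F:
G → D → E → A: 10 + 4 + 14 = 28
G → C → D → A: 3 + 13 + 3 = 19
G → D → A: 10 + 3 = 13
G → C → H → D → A: 3 + 2 + 8 + 3 = 16
G → C → E → D → A: 3 + 4 + 4 + 3 = 14
G → C → E → A: 3 + 4 + 14 = 21
The minimum is 13.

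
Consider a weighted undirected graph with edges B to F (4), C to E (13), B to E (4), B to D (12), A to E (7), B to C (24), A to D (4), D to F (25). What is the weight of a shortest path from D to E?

11

Checking several routes:
D → B → E: 12 + 4 = 16
D → B → C → E: 12 + 24 + 13 = 49
D → F → B → E: 25 + 4 + 4 = 33
D → A → E: 4 + 7 = 11
Shortest: 11.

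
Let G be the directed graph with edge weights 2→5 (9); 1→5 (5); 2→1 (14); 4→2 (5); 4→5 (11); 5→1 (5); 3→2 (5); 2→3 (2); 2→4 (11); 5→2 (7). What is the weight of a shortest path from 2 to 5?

9

Routes from 2 to 5:
2→5: 9
2→1→5: 14 + 5 = 19
2→4→5: 11 + 11 = 22
Shortest: 9.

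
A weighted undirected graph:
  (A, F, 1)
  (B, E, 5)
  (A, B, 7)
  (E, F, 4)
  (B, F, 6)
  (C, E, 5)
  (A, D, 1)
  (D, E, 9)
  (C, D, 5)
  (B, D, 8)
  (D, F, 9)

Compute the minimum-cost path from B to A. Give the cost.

Checking several routes:
B -> F -> A: 6 + 1 = 7
B -> D -> A: 8 + 1 = 9
B -> A: 7
Best route has total 7.

7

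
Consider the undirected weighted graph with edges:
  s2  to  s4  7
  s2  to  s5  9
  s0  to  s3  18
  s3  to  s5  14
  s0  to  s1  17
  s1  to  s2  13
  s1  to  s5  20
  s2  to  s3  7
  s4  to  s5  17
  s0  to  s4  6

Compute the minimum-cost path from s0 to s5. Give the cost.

22

Checking several routes:
s0 -> s4 -> s2 -> s5: 6 + 7 + 9 = 22
s0 -> s3 -> s5: 18 + 14 = 32
s0 -> s4 -> s5: 6 + 17 = 23
s0 -> s4 -> s2 -> s3 -> s5: 6 + 7 + 7 + 14 = 34
Best route has total 22.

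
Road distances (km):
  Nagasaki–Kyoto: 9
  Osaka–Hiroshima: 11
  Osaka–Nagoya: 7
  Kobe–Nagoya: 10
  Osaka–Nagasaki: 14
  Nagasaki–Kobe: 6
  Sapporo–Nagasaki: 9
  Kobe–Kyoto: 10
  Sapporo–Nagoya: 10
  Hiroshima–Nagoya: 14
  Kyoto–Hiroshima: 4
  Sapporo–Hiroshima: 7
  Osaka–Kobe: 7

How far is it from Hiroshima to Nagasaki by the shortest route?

13

Checking several routes:
Hiroshima-Kyoto-Nagasaki: 4 + 9 = 13
Hiroshima-Sapporo-Nagasaki: 7 + 9 = 16
Hiroshima-Kyoto-Kobe-Nagasaki: 4 + 10 + 6 = 20
Best route has total 13 km.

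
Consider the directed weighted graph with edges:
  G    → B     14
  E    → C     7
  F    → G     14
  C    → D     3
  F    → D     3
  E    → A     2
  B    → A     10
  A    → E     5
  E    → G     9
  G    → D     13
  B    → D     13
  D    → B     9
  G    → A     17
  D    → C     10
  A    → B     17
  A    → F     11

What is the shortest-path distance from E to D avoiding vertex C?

Comparing a few candidate routes:
E→A→F→D: 2 + 11 + 3 = 16
E→A→B→D: 2 + 17 + 13 = 32
E→G→D: 9 + 13 = 22
Best route has total 16.

16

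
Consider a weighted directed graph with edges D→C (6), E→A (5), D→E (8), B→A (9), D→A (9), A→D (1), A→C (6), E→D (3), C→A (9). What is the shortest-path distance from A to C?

Candidate routes:
A → C: 6
A → D → C: 1 + 6 = 7
Best route has total 6.

6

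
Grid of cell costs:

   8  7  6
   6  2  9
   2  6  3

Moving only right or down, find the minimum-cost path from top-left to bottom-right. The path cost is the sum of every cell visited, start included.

25

One optimal route is r0c0 -> r1c0 -> r1c1 -> r2c1 -> r2c2.
Its cost is 8 + 6 + 2 + 6 + 3 = 25.
(Top row then right column would cost 33.)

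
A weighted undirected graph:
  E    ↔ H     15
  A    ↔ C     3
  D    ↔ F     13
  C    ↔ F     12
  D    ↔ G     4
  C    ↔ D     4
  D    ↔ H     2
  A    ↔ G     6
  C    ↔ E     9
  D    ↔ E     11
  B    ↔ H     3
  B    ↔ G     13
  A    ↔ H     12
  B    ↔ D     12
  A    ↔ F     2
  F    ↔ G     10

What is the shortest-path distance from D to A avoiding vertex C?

10

Checking several routes:
D → F → A: 13 + 2 = 15
D → G → F → A: 4 + 10 + 2 = 16
D → H → A: 2 + 12 = 14
D → G → A: 4 + 6 = 10
The minimum is 10.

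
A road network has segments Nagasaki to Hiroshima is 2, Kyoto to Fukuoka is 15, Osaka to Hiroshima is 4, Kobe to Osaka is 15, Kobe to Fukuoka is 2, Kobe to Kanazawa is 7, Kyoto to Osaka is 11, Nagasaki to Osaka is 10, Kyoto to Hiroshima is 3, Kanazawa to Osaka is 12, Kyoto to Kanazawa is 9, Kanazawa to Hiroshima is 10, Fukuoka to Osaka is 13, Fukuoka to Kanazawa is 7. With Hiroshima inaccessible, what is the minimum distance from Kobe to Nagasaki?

25

Comparing a few candidate routes:
Kobe - Osaka - Nagasaki: 15 + 10 = 25
Kobe - Fukuoka - Osaka - Nagasaki: 2 + 13 + 10 = 25
Kobe - Kanazawa - Osaka - Nagasaki: 7 + 12 + 10 = 29
Kobe - Fukuoka - Kanazawa - Osaka - Nagasaki: 2 + 7 + 12 + 10 = 31
Best route has total 25.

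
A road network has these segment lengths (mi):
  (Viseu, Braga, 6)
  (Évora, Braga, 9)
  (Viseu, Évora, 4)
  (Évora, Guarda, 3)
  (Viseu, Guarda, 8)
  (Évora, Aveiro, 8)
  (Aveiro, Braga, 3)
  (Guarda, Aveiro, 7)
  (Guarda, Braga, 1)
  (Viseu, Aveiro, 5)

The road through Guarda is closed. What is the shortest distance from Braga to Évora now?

9

Checking several routes:
Braga → Aveiro → Évora: 3 + 8 = 11
Braga → Viseu → Évora: 6 + 4 = 10
Braga → Évora: 9
Best route has total 9 mi.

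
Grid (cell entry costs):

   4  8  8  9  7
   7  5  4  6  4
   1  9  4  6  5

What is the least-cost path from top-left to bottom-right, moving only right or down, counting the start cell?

One optimal route is (0,0) -> (1,0) -> (1,1) -> (1,2) -> (1,3) -> (1,4) -> (2,4).
Its cost is 4 + 7 + 5 + 4 + 6 + 4 + 5 = 35.
(Top row then right column would cost 45.)

35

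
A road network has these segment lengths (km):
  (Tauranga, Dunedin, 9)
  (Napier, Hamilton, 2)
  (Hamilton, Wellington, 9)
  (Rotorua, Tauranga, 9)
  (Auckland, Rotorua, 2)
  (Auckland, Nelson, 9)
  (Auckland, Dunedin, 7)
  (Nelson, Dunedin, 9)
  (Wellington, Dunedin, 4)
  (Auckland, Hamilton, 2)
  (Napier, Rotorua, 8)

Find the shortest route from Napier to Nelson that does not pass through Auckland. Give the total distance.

24

Routes from Napier to Nelson avoiding Auckland:
Napier - Hamilton - Wellington - Dunedin - Nelson: 2 + 9 + 4 + 9 = 24
Napier - Rotorua - Tauranga - Dunedin - Nelson: 8 + 9 + 9 + 9 = 35
The minimum is 24 km.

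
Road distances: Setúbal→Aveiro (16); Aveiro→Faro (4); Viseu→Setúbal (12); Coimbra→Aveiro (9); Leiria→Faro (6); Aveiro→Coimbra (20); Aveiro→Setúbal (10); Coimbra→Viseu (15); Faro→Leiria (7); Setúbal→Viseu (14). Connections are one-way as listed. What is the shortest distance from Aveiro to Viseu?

Candidate routes:
Aveiro -> Coimbra -> Viseu: 20 + 15 = 35
Aveiro -> Setúbal -> Viseu: 10 + 14 = 24
The minimum is 24.

24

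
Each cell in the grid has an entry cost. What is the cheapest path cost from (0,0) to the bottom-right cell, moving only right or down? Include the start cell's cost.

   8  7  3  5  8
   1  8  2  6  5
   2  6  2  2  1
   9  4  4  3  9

31

One optimal route is [0,0] [1,0] [2,0] [2,1] [2,2] [2,3] [2,4] [3,4].
Its cost is 8 + 1 + 2 + 6 + 2 + 2 + 1 + 9 = 31.
(Top row then right column would cost 46.)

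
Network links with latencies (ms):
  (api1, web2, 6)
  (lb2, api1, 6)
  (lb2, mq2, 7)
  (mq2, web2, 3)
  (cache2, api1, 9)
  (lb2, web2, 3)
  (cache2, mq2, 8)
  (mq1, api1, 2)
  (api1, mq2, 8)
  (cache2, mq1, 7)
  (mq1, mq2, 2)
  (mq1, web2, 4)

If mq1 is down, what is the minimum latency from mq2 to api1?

8

A few of the mq2→api1 routes:
mq2-web2-api1: 3 + 6 = 9
mq2-lb2-web2-api1: 7 + 3 + 6 = 16
mq2-lb2-api1: 7 + 6 = 13
mq2-web2-lb2-api1: 3 + 3 + 6 = 12
mq2-api1: 8
The minimum is 8 ms.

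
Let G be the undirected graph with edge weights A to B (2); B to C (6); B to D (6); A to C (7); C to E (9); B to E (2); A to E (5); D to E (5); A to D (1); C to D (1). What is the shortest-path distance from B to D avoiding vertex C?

Candidate routes:
B → A → E → D: 2 + 5 + 5 = 12
B → D: 6
B → E → D: 2 + 5 = 7
B → A → D: 2 + 1 = 3
B → E → A → D: 2 + 5 + 1 = 8
The minimum is 3.

3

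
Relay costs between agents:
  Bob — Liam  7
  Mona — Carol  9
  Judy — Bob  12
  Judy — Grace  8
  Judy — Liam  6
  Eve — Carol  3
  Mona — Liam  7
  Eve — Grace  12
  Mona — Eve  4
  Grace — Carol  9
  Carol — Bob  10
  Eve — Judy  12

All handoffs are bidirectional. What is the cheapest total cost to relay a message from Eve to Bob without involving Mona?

13

Some routes from Eve to Bob avoiding Mona:
Eve -> Carol -> Bob: 3 + 10 = 13
Eve -> Judy -> Bob: 12 + 12 = 24
Eve -> Grace -> Carol -> Bob: 12 + 9 + 10 = 31
Eve -> Judy -> Liam -> Bob: 12 + 6 + 7 = 25
Eve -> Grace -> Judy -> Bob: 12 + 8 + 12 = 32
Eve -> Carol -> Grace -> Judy -> Bob: 3 + 9 + 8 + 12 = 32
The minimum is 13.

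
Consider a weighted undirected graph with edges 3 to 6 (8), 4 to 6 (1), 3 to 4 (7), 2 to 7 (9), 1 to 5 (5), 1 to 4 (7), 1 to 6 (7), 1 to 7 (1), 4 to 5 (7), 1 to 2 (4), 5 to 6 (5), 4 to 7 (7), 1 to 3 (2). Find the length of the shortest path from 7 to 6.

8

Some routes from 7 to 6:
7 → 1 → 3 → 4 → 6: 1 + 2 + 7 + 1 = 11
7 → 1 → 4 → 6: 1 + 7 + 1 = 9
7 → 1 → 3 → 6: 1 + 2 + 8 = 11
7 → 1 → 5 → 6: 1 + 5 + 5 = 11
7 → 1 → 6: 1 + 7 = 8
7 → 4 → 6: 7 + 1 = 8
Best route has total 8.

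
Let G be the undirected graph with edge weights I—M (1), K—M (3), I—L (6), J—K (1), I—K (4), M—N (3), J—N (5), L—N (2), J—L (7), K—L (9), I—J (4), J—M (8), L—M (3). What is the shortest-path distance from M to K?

Checking several routes:
M -> I -> J -> K: 1 + 4 + 1 = 6
M -> I -> K: 1 + 4 = 5
M -> N -> J -> K: 3 + 5 + 1 = 9
M -> K: 3
Shortest: 3.

3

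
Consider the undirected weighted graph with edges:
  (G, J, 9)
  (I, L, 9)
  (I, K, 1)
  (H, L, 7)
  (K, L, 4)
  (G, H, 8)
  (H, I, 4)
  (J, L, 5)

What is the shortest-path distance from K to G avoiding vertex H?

18

Routes from K to G avoiding H:
K→I→L→J→G: 1 + 9 + 5 + 9 = 24
K→L→J→G: 4 + 5 + 9 = 18
The minimum is 18.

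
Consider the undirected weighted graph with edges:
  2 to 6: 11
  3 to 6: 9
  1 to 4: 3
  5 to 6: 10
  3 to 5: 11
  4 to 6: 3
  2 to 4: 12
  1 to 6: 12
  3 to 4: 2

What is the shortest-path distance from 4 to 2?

Candidate routes:
4 -> 1 -> 6 -> 2: 3 + 12 + 11 = 26
4 -> 2: 12
4 -> 6 -> 2: 3 + 11 = 14
4 -> 3 -> 5 -> 6 -> 2: 2 + 11 + 10 + 11 = 34
4 -> 3 -> 6 -> 2: 2 + 9 + 11 = 22
The minimum is 12.

12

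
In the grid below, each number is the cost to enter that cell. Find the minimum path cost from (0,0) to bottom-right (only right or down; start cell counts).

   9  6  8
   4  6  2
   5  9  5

26

Path [0,0] → [1,0] → [1,1] → [1,2] → [2,2]: 9 + 4 + 6 + 2 + 5 = 26.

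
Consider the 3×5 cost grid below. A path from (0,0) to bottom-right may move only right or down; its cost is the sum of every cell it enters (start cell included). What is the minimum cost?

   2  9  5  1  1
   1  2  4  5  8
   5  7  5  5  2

21

Cheapest: (0,0) → (1,0) → (1,1) → (1,2) → (1,3) → (2,3) → (2,4)
  2 + 1 + 2 + 4 + 5 + 5 + 2 = 21
(Top row then right column would cost 28.)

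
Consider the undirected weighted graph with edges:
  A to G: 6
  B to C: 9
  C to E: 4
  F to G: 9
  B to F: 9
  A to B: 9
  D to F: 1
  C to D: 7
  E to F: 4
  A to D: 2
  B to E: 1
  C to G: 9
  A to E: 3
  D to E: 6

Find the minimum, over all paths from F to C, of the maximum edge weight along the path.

4

Comparing a few candidate routes:
F - E - C: max(4, 4) = 4
F - D - C: max(1, 7) = 7
F - D - E - C: max(1, 6, 4) = 6
F - E - D - C: max(4, 6, 7) = 7
F - D - A - E - C: max(1, 2, 3, 4) = 4
Smallest bottleneck: 4.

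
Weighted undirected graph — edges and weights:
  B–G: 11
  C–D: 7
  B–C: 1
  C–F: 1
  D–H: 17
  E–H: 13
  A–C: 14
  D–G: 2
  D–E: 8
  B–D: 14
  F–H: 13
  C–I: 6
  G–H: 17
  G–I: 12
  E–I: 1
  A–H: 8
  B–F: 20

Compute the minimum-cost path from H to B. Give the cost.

15

Comparing a few candidate routes:
H → A → C → B: 8 + 14 + 1 = 23
H → E → I → C → B: 13 + 1 + 6 + 1 = 21
H → F → C → B: 13 + 1 + 1 = 15
The minimum is 15.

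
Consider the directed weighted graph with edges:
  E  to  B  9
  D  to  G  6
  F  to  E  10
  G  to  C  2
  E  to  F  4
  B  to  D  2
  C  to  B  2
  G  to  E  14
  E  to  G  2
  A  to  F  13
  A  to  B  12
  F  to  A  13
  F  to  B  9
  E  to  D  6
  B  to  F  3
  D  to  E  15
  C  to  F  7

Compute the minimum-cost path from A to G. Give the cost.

Checking several routes:
A-B-D-G: 12 + 2 + 6 = 20
A-F-E-G: 13 + 10 + 2 = 25
A-B-F-E-G: 12 + 3 + 10 + 2 = 27
Best route has total 20.

20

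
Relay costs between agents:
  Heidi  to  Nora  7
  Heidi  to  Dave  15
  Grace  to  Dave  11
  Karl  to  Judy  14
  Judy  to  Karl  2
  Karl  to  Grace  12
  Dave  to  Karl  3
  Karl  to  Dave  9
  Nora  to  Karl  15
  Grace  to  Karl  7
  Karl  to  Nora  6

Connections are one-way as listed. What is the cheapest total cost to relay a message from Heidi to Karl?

Routes from Heidi to Karl:
Heidi→Dave→Karl: 15 + 3 = 18
Heidi→Nora→Karl: 7 + 15 = 22
The minimum is 18.

18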